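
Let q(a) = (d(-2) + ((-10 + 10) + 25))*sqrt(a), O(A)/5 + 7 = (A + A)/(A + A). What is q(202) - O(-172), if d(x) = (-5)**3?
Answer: 30 - 100*sqrt(202) ≈ -1391.3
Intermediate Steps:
d(x) = -125
O(A) = -30 (O(A) = -35 + 5*((A + A)/(A + A)) = -35 + 5*((2*A)/((2*A))) = -35 + 5*((2*A)*(1/(2*A))) = -35 + 5*1 = -35 + 5 = -30)
q(a) = -100*sqrt(a) (q(a) = (-125 + ((-10 + 10) + 25))*sqrt(a) = (-125 + (0 + 25))*sqrt(a) = (-125 + 25)*sqrt(a) = -100*sqrt(a))
q(202) - O(-172) = -100*sqrt(202) - 1*(-30) = -100*sqrt(202) + 30 = 30 - 100*sqrt(202)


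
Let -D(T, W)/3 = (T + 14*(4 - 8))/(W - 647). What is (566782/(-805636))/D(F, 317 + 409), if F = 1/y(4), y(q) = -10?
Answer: -111939445/338971347 ≈ -0.33023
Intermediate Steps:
F = -1/10 (F = 1/(-10) = -1/10 ≈ -0.10000)
D(T, W) = -3*(-56 + T)/(-647 + W) (D(T, W) = -3*(T + 14*(4 - 8))/(W - 647) = -3*(T + 14*(-4))/(-647 + W) = -3*(T - 56)/(-647 + W) = -3*(-56 + T)/(-647 + W))
(566782/(-805636))/D(F, 317 + 409) = (566782/(-805636))/((3*(56 - 1*(-1/10))/(-647 + (317 + 409)))) = (566782*(-1/805636))/((3*(56 + 1/10)/(-647 + 726))) = -283391/(402818*(3*(561/10)/79)) = -283391/(402818*(3*(1/79)*(561/10))) = -283391/(402818*1683/790) = -283391/402818*790/1683 = -111939445/338971347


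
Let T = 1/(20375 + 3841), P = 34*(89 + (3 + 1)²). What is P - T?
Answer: 86451119/24216 ≈ 3570.0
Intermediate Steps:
P = 3570 (P = 34*(89 + 4²) = 34*(89 + 16) = 34*105 = 3570)
T = 1/24216 ≈ 4.1295e-5
P - T = 3570 - 1*1/24216 = 3570 - 1/24216 = 86451119/24216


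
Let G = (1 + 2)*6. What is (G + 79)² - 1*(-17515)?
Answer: 26924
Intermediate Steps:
G = 18 (G = 3*6 = 18)
(G + 79)² - 1*(-17515) = (18 + 79)² - 1*(-17515) = 97² + 17515 = 9409 + 17515 = 26924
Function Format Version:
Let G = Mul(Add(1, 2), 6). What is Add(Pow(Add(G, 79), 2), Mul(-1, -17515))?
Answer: 26924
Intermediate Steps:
G = 18 (G = Mul(3, 6) = 18)
Add(Pow(Add(G, 79), 2), Mul(-1, -17515)) = Add(Pow(Add(18, 79), 2), Mul(-1, -17515)) = Add(Pow(97, 2), 17515) = Add(9409, 17515) = 26924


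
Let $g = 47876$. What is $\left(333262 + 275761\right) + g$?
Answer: $656899$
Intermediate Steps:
$\left(333262 + 275761\right) + g = \left(333262 + 275761\right) + 47876 = 609023 + 47876 = 656899$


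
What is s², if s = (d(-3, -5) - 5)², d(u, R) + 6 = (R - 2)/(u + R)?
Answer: 43046721/4096 ≈ 10509.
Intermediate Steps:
d(u, R) = -6 + (-2 + R)/(R + u) (d(u, R) = -6 + (R - 2)/(u + R) = -6 + (-2 + R)/(R + u))
s = 6561/64 (s = ((-2 - 6*(-3) - 5*(-5))/(-5 - 3) - 5)² = ((-2 + 18 + 25)/(-8) - 5)² = (-⅛*41 - 5)² = (-41/8 - 5)² = (-81/8)² = 6561/64 ≈ 102.52)
s² = (6561/64)² = 43046721/4096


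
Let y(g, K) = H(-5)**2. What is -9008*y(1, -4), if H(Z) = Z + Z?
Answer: -900800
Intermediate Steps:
H(Z) = 2*Z
y(g, K) = 100 (y(g, K) = (2*(-5))**2 = (-10)**2 = 100)
-9008*y(1, -4) = -9008*100 = -900800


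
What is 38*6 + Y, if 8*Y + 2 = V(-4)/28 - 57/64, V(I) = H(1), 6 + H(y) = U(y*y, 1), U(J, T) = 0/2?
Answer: 815761/3584 ≈ 227.61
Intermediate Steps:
U(J, T) = 0 (U(J, T) = 0*(1/2) = 0)
H(y) = -6 (H(y) = -6 + 0 = -6)
V(I) = -6
Y = -1391/3584 (Y = -1/4 + (-6/28 - 57/64)/8 = -1/4 + (-6*1/28 - 57*1/64)/8 = -1/4 + (-3/14 - 57/64)/8 = -1/4 + (1/8)*(-495/448) = -1/4 - 495/3584 = -1391/3584 ≈ -0.38811)
38*6 + Y = 38*6 - 1391/3584 = 228 - 1391/3584 = 815761/3584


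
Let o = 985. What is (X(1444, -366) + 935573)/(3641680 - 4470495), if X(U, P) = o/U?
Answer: -1350968397/1196808860 ≈ -1.1288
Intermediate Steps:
X(U, P) = 985/U
(X(1444, -366) + 935573)/(3641680 - 4470495) = (985/1444 + 935573)/(3641680 - 4470495) = (985*(1/1444) + 935573)/(-828815) = (985/1444 + 935573)*(-1/828815) = (1350968397/1444)*(-1/828815) = -1350968397/1196808860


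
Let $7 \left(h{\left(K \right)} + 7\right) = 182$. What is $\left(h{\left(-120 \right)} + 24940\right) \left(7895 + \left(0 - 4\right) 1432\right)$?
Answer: $54086153$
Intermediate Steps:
$h{\left(K \right)} = 19$ ($h{\left(K \right)} = -7 + \frac{1}{7} \cdot 182 = -7 + 26 = 19$)
$\left(h{\left(-120 \right)} + 24940\right) \left(7895 + \left(0 - 4\right) 1432\right) = \left(19 + 24940\right) \left(7895 + \left(0 - 4\right) 1432\right) = 24959 \left(7895 - 5728\right) = 24959 \cdot 2167 = 54086153$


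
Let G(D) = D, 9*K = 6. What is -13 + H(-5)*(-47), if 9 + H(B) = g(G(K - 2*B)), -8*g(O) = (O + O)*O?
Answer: 15722/9 ≈ 1746.9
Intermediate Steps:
K = 2/3 (K = (1/9)*6 = 2/3 ≈ 0.66667)
g(O) = -O**2/4 (g(O) = -(O + O)*O/8 = -2*O*O/8 = -O**2/4)
H(B) = -9 - (2/3 - 2*B)**2/4
-13 + H(-5)*(-47) = -13 + (-9 - (-1 + 3*(-5))**2/9)*(-47) = -13 + (-9 - (-1 - 15)**2/9)*(-47) = -13 + (-9 - 1/9*(-16)**2)*(-47) = -13 + (-9 - 1/9*256)*(-47) = -13 + (-9 - 256/9)*(-47) = -13 - 337/9*(-47) = -13 + 15839/9 = 15722/9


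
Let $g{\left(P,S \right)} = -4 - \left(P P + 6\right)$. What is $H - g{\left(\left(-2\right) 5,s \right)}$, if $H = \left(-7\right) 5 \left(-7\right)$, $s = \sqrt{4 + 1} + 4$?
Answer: $355$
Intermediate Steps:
$s = 4 + \sqrt{5}$ ($s = \sqrt{5} + 4 = 4 + \sqrt{5} \approx 6.2361$)
$H = 245$ ($H = \left(-35\right) \left(-7\right) = 245$)
$g{\left(P,S \right)} = -10 - P^{2}$ ($g{\left(P,S \right)} = -4 - \left(P^{2} + 6\right) = -4 - \left(6 + P^{2}\right) = -10 - P^{2}$)
$H - g{\left(\left(-2\right) 5,s \right)} = 245 - \left(-10 - \left(\left(-2\right) 5\right)^{2}\right) = 245 - \left(-10 - \left(-10\right)^{2}\right) = 245 - \left(-10 - 100\right) = 245 - -110 = 245 + 110 = 355$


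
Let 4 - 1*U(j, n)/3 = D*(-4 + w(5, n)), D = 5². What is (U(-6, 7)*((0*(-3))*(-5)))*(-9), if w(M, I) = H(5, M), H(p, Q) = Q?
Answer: 0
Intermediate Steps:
w(M, I) = M
D = 25
U(j, n) = -63 (U(j, n) = 12 - 75*(-4 + 5) = 12 - 75 = -63)
(U(-6, 7)*((0*(-3))*(-5)))*(-9) = -63*0*(-3)*(-5)*(-9) = -0*(-5)*(-9) = -63*0*(-9) = 0*(-9) = 0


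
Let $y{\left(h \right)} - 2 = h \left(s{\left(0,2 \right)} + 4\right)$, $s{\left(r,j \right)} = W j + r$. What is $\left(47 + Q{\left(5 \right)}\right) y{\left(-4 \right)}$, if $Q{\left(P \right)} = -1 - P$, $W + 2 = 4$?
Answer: $-1230$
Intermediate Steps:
$W = 2$ ($W = -2 + 4 = 2$)
$s{\left(r,j \right)} = r + 2 j$ ($s{\left(r,j \right)} = 2 j + r = r + 2 j$)
$y{\left(h \right)} = 2 + 8 h$ ($y{\left(h \right)} = 2 + h \left(\left(0 + 2 \cdot 2\right) + 4\right) = 2 + h \left(\left(0 + 4\right) + 4\right) = 2 + h \left(4 + 4\right) = 2 + h 8 = 2 + 8 h$)
$\left(47 + Q{\left(5 \right)}\right) y{\left(-4 \right)} = \left(47 - 6\right) \left(2 + 8 \left(-4\right)\right) = \left(47 - 6\right) \left(2 - 32\right) = \left(47 - 6\right) \left(-30\right) = 41 \left(-30\right) = -1230$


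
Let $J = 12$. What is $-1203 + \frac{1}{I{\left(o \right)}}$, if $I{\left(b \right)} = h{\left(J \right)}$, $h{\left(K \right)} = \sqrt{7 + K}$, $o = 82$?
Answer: $-1203 + \frac{\sqrt{19}}{19} \approx -1202.8$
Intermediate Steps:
$I{\left(b \right)} = \sqrt{19}$ ($I{\left(b \right)} = \sqrt{7 + 12} = \sqrt{19}$)
$-1203 + \frac{1}{I{\left(o \right)}} = -1203 + \frac{1}{\sqrt{19}} = -1203 + \frac{\sqrt{19}}{19}$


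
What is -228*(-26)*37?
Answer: 219336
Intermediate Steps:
-228*(-26)*37 = -57*(-104)*37 = 5928*37 = 219336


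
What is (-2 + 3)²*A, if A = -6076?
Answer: -6076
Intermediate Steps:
(-2 + 3)²*A = (-2 + 3)²*(-6076) = 1²*(-6076) = 1*(-6076) = -6076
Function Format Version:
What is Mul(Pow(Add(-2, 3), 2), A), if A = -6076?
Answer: -6076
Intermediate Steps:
Mul(Pow(Add(-2, 3), 2), A) = Mul(Pow(Add(-2, 3), 2), -6076) = Mul(Pow(1, 2), -6076) = Mul(1, -6076) = -6076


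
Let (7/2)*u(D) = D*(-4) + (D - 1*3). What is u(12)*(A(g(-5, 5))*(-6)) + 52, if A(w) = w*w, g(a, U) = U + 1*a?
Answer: 52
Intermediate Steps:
g(a, U) = U + a
A(w) = w**2
u(D) = -6/7 - 6*D/7 (u(D) = 2*(D*(-4) + (D - 1*3))/7 = 2*(-4*D + (D - 3))/7 = 2*(-4*D + (-3 + D))/7 = 2*(-3 - 3*D)/7 = -6/7 - 6*D/7)
u(12)*(A(g(-5, 5))*(-6)) + 52 = (-6/7 - 6/7*12)*((5 - 5)**2*(-6)) + 52 = (-6/7 - 72/7)*(0**2*(-6)) + 52 = -0*(-6) + 52 = -78/7*0 + 52 = 0 + 52 = 52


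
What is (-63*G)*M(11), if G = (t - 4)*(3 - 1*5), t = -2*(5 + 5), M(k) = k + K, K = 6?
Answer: -51408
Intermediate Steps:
M(k) = 6 + k (M(k) = k + 6 = 6 + k)
t = -20 (t = -2*10 = -20)
G = 48 (G = (-20 - 4)*(3 - 1*5) = -24*(3 - 5) = -24*(-2) = 48)
(-63*G)*M(11) = (-63*48)*(6 + 11) = -3024*17 = -51408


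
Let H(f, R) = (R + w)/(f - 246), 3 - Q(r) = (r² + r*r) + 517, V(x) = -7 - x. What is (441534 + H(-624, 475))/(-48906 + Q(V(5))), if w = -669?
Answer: -192067387/21622980 ≈ -8.8826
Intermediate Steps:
Q(r) = -514 - 2*r² (Q(r) = 3 - ((r² + r*r) + 517) = 3 - ((r² + r²) + 517) = 3 - (2*r² + 517) = 3 - (517 + 2*r²) = 3 + (-517 - 2*r²) = -514 - 2*r²)
H(f, R) = (-669 + R)/(-246 + f) (H(f, R) = (R - 669)/(f - 246) = (-669 + R)/(-246 + f))
(441534 + H(-624, 475))/(-48906 + Q(V(5))) = (441534 + (-669 + 475)/(-246 - 624))/(-48906 + (-514 - 2*(-7 - 1*5)²)) = (441534 - 194/(-870))/(-48906 + (-514 - 2*(-7 - 5)²)) = (441534 - 1/870*(-194))/(-48906 + (-514 - 2*(-12)²)) = (441534 + 97/435)/(-48906 + (-514 - 2*144)) = 192067387/(435*(-48906 + (-514 - 288))) = 192067387/(435*(-48906 - 802)) = (192067387/435)/(-49708) = (192067387/435)*(-1/49708) = -192067387/21622980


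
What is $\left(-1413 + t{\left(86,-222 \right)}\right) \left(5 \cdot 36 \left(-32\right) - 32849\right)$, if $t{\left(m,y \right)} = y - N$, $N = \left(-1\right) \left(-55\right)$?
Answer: $65249210$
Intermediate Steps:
$N = 55$
$t{\left(m,y \right)} = -55 + y$ ($t{\left(m,y \right)} = y - 55 = -55 + y$)
$\left(-1413 + t{\left(86,-222 \right)}\right) \left(5 \cdot 36 \left(-32\right) - 32849\right) = \left(-1413 - 277\right) \left(5 \cdot 36 \left(-32\right) - 32849\right) = \left(-1413 - 277\right) \left(180 \left(-32\right) - 32849\right) = - 1690 \left(-5760 - 32849\right) = \left(-1690\right) \left(-38609\right) = 65249210$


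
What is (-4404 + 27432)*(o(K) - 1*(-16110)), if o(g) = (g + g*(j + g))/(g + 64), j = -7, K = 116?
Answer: 1117840528/3 ≈ 3.7261e+8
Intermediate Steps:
o(g) = (g + g*(-7 + g))/(64 + g) (o(g) = (g + g*(-7 + g))/(g + 64) = (g + g*(-7 + g))/(64 + g))
(-4404 + 27432)*(o(K) - 1*(-16110)) = (-4404 + 27432)*(116*(-6 + 116)/(64 + 116) - 1*(-16110)) = 23028*(116*110/180 + 16110) = 23028*(116*(1/180)*110 + 16110) = 23028*(638/9 + 16110) = 23028*(145628/9) = 1117840528/3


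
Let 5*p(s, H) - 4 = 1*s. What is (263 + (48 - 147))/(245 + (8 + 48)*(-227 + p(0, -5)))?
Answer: -820/62111 ≈ -0.013202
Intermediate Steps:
p(s, H) = ⅘ + s/5 (p(s, H) = ⅘ + (1*s)/5 = ⅘ + s/5)
(263 + (48 - 147))/(245 + (8 + 48)*(-227 + p(0, -5))) = (263 + (48 - 147))/(245 + (8 + 48)*(-227 + (⅘ + (⅕)*0))) = (263 - 99)/(245 + 56*(-227 + (⅘ + 0))) = 164/(245 + 56*(-227 + ⅘)) = 164/(245 + 56*(-1131/5)) = 164/(245 - 63336/5) = 164/(-62111/5) = 164*(-5/62111) = -820/62111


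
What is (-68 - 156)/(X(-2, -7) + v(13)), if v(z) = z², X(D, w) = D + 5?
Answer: -56/43 ≈ -1.3023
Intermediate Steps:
X(D, w) = 5 + D
(-68 - 156)/(X(-2, -7) + v(13)) = (-68 - 156)/((5 - 2) + 13²) = -224/(3 + 169) = -224/172 = -224*1/172 = -56/43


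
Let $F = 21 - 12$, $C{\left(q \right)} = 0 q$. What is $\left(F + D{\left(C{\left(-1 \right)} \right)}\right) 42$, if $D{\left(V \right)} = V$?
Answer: $378$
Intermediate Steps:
$C{\left(q \right)} = 0$
$F = 9$
$\left(F + D{\left(C{\left(-1 \right)} \right)}\right) 42 = \left(9 + 0\right) 42 = 9 \cdot 42 = 378$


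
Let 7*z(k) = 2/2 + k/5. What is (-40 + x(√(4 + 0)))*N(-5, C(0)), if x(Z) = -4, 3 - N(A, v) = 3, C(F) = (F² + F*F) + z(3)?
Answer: 0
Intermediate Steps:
z(k) = ⅐ + k/35 (z(k) = (2/2 + k/5)/7 = (2*(½) + k*(⅕))/7 = (1 + k/5)/7 = ⅐ + k/35)
C(F) = 8/35 + 2*F² (C(F) = (F² + F*F) + (⅐ + (1/35)*3) = (F² + F²) + (⅐ + 3/35) = 2*F² + 8/35 = 8/35 + 2*F²)
N(A, v) = 0 (N(A, v) = 3 - 1*3 = 3 - 3 = 0)
(-40 + x(√(4 + 0)))*N(-5, C(0)) = (-40 - 4)*0 = -44*0 = 0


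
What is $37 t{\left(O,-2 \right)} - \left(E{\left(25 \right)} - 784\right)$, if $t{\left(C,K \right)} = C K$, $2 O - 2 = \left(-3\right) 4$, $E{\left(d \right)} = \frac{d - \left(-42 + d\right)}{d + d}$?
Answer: $\frac{28829}{25} \approx 1153.2$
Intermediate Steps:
$E{\left(d \right)} = \frac{21}{d}$ ($E{\left(d \right)} = \frac{42}{2 d} = 42 \frac{1}{2 d} = \frac{21}{d}$)
$O = -5$ ($O = 1 + \frac{\left(-3\right) 4}{2} = 1 + \frac{1}{2} \left(-12\right) = 1 - 6 = -5$)
$37 t{\left(O,-2 \right)} - \left(E{\left(25 \right)} - 784\right) = 37 \left(\left(-5\right) \left(-2\right)\right) - \left(\frac{21}{25} - 784\right) = 37 \cdot 10 - \left(21 \cdot \frac{1}{25} - 784\right) = 370 - \left(\frac{21}{25} - 784\right) = 370 - - \frac{19579}{25} = 370 + \frac{19579}{25} = \frac{28829}{25}$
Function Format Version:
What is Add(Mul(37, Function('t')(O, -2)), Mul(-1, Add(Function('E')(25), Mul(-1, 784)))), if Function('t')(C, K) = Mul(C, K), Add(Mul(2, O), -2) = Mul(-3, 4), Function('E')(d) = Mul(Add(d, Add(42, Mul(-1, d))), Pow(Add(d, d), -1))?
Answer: Rational(28829, 25) ≈ 1153.2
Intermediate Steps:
Function('E')(d) = Mul(21, Pow(d, -1)) (Function('E')(d) = Mul(42, Pow(Mul(2, d), -1)) = Mul(42, Mul(Rational(1, 2), Pow(d, -1))) = Mul(21, Pow(d, -1)))
O = -5 (O = Add(1, Mul(Rational(1, 2), Mul(-3, 4))) = Add(1, Mul(Rational(1, 2), -12)) = Add(1, -6) = -5)
Add(Mul(37, Function('t')(O, -2)), Mul(-1, Add(Function('E')(25), Mul(-1, 784)))) = Add(Mul(37, Mul(-5, -2)), Mul(-1, Add(Mul(21, Pow(25, -1)), Mul(-1, 784)))) = Add(Mul(37, 10), Mul(-1, Add(Mul(21, Rational(1, 25)), -784))) = Add(370, Mul(-1, Add(Rational(21, 25), -784))) = Add(370, Mul(-1, Rational(-19579, 25))) = Add(370, Rational(19579, 25)) = Rational(28829, 25)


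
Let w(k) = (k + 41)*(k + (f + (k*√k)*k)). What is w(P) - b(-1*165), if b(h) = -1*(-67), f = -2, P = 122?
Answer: 19493 + 2426092*√122 ≈ 2.6817e+7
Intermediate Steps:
b(h) = 67
w(k) = (41 + k)*(-2 + k + k^(5/2)) (w(k) = (k + 41)*(k + (-2 + (k*√k)*k)) = (41 + k)*(k + (-2 + k^(3/2)*k)) = (41 + k)*(k + (-2 + k^(5/2))) = (41 + k)*(-2 + k + k^(5/2)))
w(P) - b(-1*165) = (-82 + 122² + 122^(7/2) + 39*122 + 41*122^(5/2)) - 1*67 = (-82 + 14884 + 1815848*√122 + 4758 + 41*(14884*√122)) - 67 = (-82 + 14884 + 1815848*√122 + 4758 + 610244*√122) - 67 = (19560 + 2426092*√122) - 67 = 19493 + 2426092*√122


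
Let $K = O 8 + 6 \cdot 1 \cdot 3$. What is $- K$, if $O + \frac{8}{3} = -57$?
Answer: $\frac{1378}{3} \approx 459.33$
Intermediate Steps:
$O = - \frac{179}{3}$ ($O = - \frac{8}{3} - 57 = - \frac{179}{3} \approx -59.667$)
$K = - \frac{1378}{3}$ ($K = \left(- \frac{179}{3}\right) 8 + 6 \cdot 1 \cdot 3 = - \frac{1432}{3} + 6 \cdot 3 = - \frac{1432}{3} + 18 = - \frac{1378}{3} \approx -459.33$)
$- K = \left(-1\right) \left(- \frac{1378}{3}\right) = \frac{1378}{3}$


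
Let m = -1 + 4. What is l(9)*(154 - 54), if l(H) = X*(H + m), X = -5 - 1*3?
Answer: -9600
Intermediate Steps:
X = -8 (X = -5 - 3 = -8)
m = 3
l(H) = -24 - 8*H (l(H) = -8*(H + 3) = -8*(3 + H) = -24 - 8*H)
l(9)*(154 - 54) = (-24 - 8*9)*(154 - 54) = (-24 - 72)*100 = -96*100 = -9600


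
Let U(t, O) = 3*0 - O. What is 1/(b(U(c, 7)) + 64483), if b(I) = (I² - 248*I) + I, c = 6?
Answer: 1/66261 ≈ 1.5092e-5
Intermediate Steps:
U(t, O) = -O (U(t, O) = 0 - O = -O)
b(I) = I² - 247*I
1/(b(U(c, 7)) + 64483) = 1/((-1*7)*(-247 - 1*7) + 64483) = 1/(-7*(-247 - 7) + 64483) = 1/(-7*(-254) + 64483) = 1/(1778 + 64483) = 1/66261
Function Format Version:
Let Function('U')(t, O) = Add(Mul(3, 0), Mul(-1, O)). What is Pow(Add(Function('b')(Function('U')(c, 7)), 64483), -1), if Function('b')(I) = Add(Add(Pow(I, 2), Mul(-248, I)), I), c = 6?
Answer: Rational(1, 66261) ≈ 1.5092e-5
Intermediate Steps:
Function('U')(t, O) = Mul(-1, O) (Function('U')(t, O) = Add(0, Mul(-1, O)) = Mul(-1, O))
Function('b')(I) = Add(Pow(I, 2), Mul(-247, I))
Pow(Add(Function('b')(Function('U')(c, 7)), 64483), -1) = Pow(Add(Mul(Mul(-1, 7), Add(-247, Mul(-1, 7))), 64483), -1) = Pow(Add(Mul(-7, Add(-247, -7)), 64483), -1) = Pow(Add(Mul(-7, -254), 64483), -1) = Pow(Add(1778, 64483), -1) = Pow(66261, -1) = Rational(1, 66261)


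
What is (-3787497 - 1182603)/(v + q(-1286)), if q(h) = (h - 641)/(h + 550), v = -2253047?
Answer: 731598720/331648133 ≈ 2.2059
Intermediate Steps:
q(h) = (-641 + h)/(550 + h)
(-3787497 - 1182603)/(v + q(-1286)) = (-3787497 - 1182603)/(-2253047 + (-641 - 1286)/(550 - 1286)) = -4970100/(-2253047 - 1927/(-736)) = -4970100/(-2253047 - 1/736*(-1927)) = -4970100/(-2253047 + 1927/736) = -4970100/(-1658240665/736) = -4970100*(-736/1658240665) = 731598720/331648133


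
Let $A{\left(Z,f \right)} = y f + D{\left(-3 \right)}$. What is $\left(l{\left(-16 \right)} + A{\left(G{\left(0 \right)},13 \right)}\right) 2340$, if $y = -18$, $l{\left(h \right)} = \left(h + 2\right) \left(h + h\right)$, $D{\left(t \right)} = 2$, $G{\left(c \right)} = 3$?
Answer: $505440$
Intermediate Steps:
$l{\left(h \right)} = 2 h \left(2 + h\right)$ ($l{\left(h \right)} = \left(2 + h\right) 2 h = 2 h \left(2 + h\right)$)
$A{\left(Z,f \right)} = 2 - 18 f$ ($A{\left(Z,f \right)} = - 18 f + 2 = 2 - 18 f$)
$\left(l{\left(-16 \right)} + A{\left(G{\left(0 \right)},13 \right)}\right) 2340 = \left(2 \left(-16\right) \left(2 - 16\right) + \left(2 - 234\right)\right) 2340 = \left(2 \left(-16\right) \left(-14\right) + \left(2 - 234\right)\right) 2340 = \left(448 - 232\right) 2340 = 216 \cdot 2340 = 505440$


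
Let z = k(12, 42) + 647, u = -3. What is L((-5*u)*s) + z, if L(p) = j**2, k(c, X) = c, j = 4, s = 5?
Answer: 675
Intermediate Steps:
z = 659 (z = 12 + 647 = 659)
L(p) = 16 (L(p) = 4**2 = 16)
L((-5*u)*s) + z = 16 + 659 = 675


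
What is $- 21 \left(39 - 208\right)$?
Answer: $3549$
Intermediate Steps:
$- 21 \left(39 - 208\right) = \left(-21\right) \left(-169\right) = 3549$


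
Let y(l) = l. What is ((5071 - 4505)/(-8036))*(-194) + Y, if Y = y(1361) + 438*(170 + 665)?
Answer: 737513270/2009 ≈ 3.6710e+5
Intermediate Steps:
Y = 367091 (Y = 1361 + 438*(170 + 665) = 1361 + 438*835 = 1361 + 365730 = 367091)
((5071 - 4505)/(-8036))*(-194) + Y = ((5071 - 4505)/(-8036))*(-194) + 367091 = (566*(-1/8036))*(-194) + 367091 = -283/4018*(-194) + 367091 = 27451/2009 + 367091 = 737513270/2009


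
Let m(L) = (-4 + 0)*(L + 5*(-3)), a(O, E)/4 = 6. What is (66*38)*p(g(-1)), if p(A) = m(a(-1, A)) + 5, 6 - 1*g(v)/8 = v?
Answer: -77748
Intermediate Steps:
g(v) = 48 - 8*v
a(O, E) = 24 (a(O, E) = 4*6 = 24)
m(L) = 60 - 4*L (m(L) = -4*(L - 15) = -4*(-15 + L) = 60 - 4*L)
p(A) = -31 (p(A) = (60 - 4*24) + 5 = (60 - 96) + 5 = -36 + 5 = -31)
(66*38)*p(g(-1)) = (66*38)*(-31) = 2508*(-31) = -77748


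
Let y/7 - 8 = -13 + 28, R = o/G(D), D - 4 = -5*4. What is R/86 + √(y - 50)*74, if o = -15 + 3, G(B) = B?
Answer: 3/344 + 74*√111 ≈ 779.65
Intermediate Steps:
D = -16 (D = 4 - 5*4 = 4 - 20 = -16)
o = -12
R = ¾ (R = -12/(-16) = -12*(-1/16) = ¾ ≈ 0.75000)
y = 161 (y = 56 + 7*(-13 + 28) = 56 + 7*15 = 56 + 105 = 161)
R/86 + √(y - 50)*74 = (¾)/86 + √(161 - 50)*74 = (¾)*(1/86) + √111*74 = 3/344 + 74*√111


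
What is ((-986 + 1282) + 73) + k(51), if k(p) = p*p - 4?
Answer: 2966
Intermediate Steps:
k(p) = -4 + p**2 (k(p) = p**2 - 4 = -4 + p**2)
((-986 + 1282) + 73) + k(51) = ((-986 + 1282) + 73) + (-4 + 51**2) = (296 + 73) + (-4 + 2601) = 369 + 2597 = 2966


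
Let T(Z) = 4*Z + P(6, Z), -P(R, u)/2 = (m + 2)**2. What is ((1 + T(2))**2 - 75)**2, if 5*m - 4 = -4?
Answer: 5476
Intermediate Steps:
m = 0 (m = 4/5 + (1/5)*(-4) = 4/5 - 4/5 = 0)
P(R, u) = -8 (P(R, u) = -2*(0 + 2)**2 = -2*2**2 = -2*4 = -8)
T(Z) = -8 + 4*Z (T(Z) = 4*Z - 8 = -8 + 4*Z)
((1 + T(2))**2 - 75)**2 = ((1 + (-8 + 4*2))**2 - 75)**2 = ((1 + (-8 + 8))**2 - 75)**2 = ((1 + 0)**2 - 75)**2 = (1**2 - 75)**2 = (1 - 75)**2 = (-74)**2 = 5476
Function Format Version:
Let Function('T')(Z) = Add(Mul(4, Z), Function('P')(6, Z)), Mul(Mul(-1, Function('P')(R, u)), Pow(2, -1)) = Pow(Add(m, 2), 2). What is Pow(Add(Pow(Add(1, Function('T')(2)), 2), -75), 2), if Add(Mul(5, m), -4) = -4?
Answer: 5476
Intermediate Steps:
m = 0 (m = Add(Rational(4, 5), Mul(Rational(1, 5), -4)) = Add(Rational(4, 5), Rational(-4, 5)) = 0)
Function('P')(R, u) = -8 (Function('P')(R, u) = Mul(-2, Pow(Add(0, 2), 2)) = Mul(-2, Pow(2, 2)) = Mul(-2, 4) = -8)
Function('T')(Z) = Add(-8, Mul(4, Z)) (Function('T')(Z) = Add(Mul(4, Z), -8) = Add(-8, Mul(4, Z)))
Pow(Add(Pow(Add(1, Function('T')(2)), 2), -75), 2) = Pow(Add(Pow(Add(1, Add(-8, Mul(4, 2))), 2), -75), 2) = Pow(Add(Pow(Add(1, Add(-8, 8)), 2), -75), 2) = Pow(Add(Pow(Add(1, 0), 2), -75), 2) = Pow(Add(Pow(1, 2), -75), 2) = Pow(Add(1, -75), 2) = Pow(-74, 2) = 5476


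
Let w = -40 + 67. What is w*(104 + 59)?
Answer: 4401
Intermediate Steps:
w = 27
w*(104 + 59) = 27*(104 + 59) = 27*163 = 4401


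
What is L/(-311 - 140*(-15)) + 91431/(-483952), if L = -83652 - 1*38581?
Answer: -59318474875/865790128 ≈ -68.514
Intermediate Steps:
L = -122233 (L = -83652 - 38581 = -122233)
L/(-311 - 140*(-15)) + 91431/(-483952) = -122233/(-311 - 140*(-15)) + 91431/(-483952) = -122233/(-311 + 2100) + 91431*(-1/483952) = -122233/1789 - 91431/483952 = -59318474875/865790128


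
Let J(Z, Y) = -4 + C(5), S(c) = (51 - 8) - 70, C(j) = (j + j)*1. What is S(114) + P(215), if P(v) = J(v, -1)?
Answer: -21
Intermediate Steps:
C(j) = 2*j (C(j) = (2*j)*1 = 2*j)
S(c) = -27 (S(c) = 43 - 70 = -27)
J(Z, Y) = 6 (J(Z, Y) = -4 + 2*5 = -4 + 10 = 6)
P(v) = 6
S(114) + P(215) = -27 + 6 = -21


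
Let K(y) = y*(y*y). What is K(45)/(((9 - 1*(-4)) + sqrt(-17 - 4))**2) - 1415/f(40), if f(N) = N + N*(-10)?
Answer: (-3301442*I + 3679*sqrt(21))/(72*(-74*I + 13*sqrt(21))) ≈ 377.52 - 300.76*I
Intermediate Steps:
K(y) = y**3 (K(y) = y*y**2 = y**3)
f(N) = -9*N (f(N) = N - 10*N = -9*N)
K(45)/(((9 - 1*(-4)) + sqrt(-17 - 4))**2) - 1415/f(40) = 45**3/(((9 - 1*(-4)) + sqrt(-17 - 4))**2) - 1415/((-9*40)) = 91125/(((9 + 4) + sqrt(-21))**2) - 1415/(-360) = 91125/((13 + I*sqrt(21))**2) - 1415*(-1/360) = 91125/(13 + I*sqrt(21))**2 + 283/72 = 283/72 + 91125/(13 + I*sqrt(21))**2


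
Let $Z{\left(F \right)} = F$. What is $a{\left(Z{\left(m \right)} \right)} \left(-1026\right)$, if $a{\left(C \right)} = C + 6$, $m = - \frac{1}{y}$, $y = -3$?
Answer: $-6498$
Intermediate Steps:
$m = \frac{1}{3}$ ($m = - \frac{1}{-3} = \left(-1\right) \left(- \frac{1}{3}\right) = \frac{1}{3} \approx 0.33333$)
$a{\left(C \right)} = 6 + C$
$a{\left(Z{\left(m \right)} \right)} \left(-1026\right) = \left(6 + \frac{1}{3}\right) \left(-1026\right) = \frac{19}{3} \left(-1026\right) = -6498$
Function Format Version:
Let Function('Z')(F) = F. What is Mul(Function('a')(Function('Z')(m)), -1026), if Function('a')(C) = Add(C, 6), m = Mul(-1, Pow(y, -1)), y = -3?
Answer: -6498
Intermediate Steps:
m = Rational(1, 3) (m = Mul(-1, Pow(-3, -1)) = Mul(-1, Rational(-1, 3)) = Rational(1, 3) ≈ 0.33333)
Function('a')(C) = Add(6, C)
Mul(Function('a')(Function('Z')(m)), -1026) = Mul(Add(6, Rational(1, 3)), -1026) = Mul(Rational(19, 3), -1026) = -6498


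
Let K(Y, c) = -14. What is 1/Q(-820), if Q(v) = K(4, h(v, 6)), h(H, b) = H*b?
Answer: -1/14 ≈ -0.071429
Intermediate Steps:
Q(v) = -14
1/Q(-820) = 1/(-14) = -1/14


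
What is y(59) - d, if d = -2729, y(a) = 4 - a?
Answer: 2674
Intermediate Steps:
y(59) - d = (4 - 1*59) - 1*(-2729) = (4 - 59) + 2729 = -55 + 2729 = 2674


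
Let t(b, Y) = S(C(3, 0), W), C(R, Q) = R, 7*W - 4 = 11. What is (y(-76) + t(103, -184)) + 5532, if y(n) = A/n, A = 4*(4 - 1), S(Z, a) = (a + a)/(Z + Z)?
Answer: 735830/133 ≈ 5532.6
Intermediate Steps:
W = 15/7 (W = 4/7 + (⅐)*11 = 4/7 + 11/7 = 15/7 ≈ 2.1429)
S(Z, a) = a/Z (S(Z, a) = (2*a)/((2*Z)) = (2*a)*(1/(2*Z)) = a/Z)
t(b, Y) = 5/7 (t(b, Y) = (15/7)/3 = (15/7)*(⅓) = 5/7)
A = 12 (A = 4*3 = 12)
y(n) = 12/n
(y(-76) + t(103, -184)) + 5532 = (12/(-76) + 5/7) + 5532 = (12*(-1/76) + 5/7) + 5532 = (-3/19 + 5/7) + 5532 = 74/133 + 5532 = 735830/133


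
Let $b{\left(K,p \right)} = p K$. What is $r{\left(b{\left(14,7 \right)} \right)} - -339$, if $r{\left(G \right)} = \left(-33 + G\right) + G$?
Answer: $502$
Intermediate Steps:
$b{\left(K,p \right)} = K p$
$r{\left(G \right)} = -33 + 2 G$
$r{\left(b{\left(14,7 \right)} \right)} - -339 = \left(-33 + 2 \cdot 14 \cdot 7\right) - -339 = \left(-33 + 2 \cdot 98\right) + 339 = \left(-33 + 196\right) + 339 = 163 + 339 = 502$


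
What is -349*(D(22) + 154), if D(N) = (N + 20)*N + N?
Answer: -383900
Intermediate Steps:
D(N) = N + N*(20 + N) (D(N) = (20 + N)*N + N = N*(20 + N) + N = N + N*(20 + N))
-349*(D(22) + 154) = -349*(22*(21 + 22) + 154) = -349*(22*43 + 154) = -349*(946 + 154) = -349*1100 = -1*383900 = -383900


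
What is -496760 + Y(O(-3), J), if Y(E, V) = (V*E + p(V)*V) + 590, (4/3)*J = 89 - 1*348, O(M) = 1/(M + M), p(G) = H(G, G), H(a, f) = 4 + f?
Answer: -7346905/16 ≈ -4.5918e+5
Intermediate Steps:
p(G) = 4 + G
O(M) = 1/(2*M)
J = -777/4 (J = 3*(89 - 1*348)/4 = 3*(89 - 348)/4 = (3/4)*(-259) = -777/4 ≈ -194.25)
Y(E, V) = 590 + E*V + V*(4 + V) (Y(E, V) = (V*E + (4 + V)*V) + 590 = (E*V + V*(4 + V)) + 590 = 590 + E*V + V*(4 + V))
-496760 + Y(O(-3), J) = -496760 + (590 + ((1/2)/(-3))*(-777/4) - 777*(4 - 777/4)/4) = -496760 + (590 + ((1/2)*(-1/3))*(-777/4) - 777/4*(-761/4)) = -496760 + (590 - 1/6*(-777/4) + 591297/16) = -496760 + (590 + 259/8 + 591297/16) = -496760 + 601255/16 = -7346905/16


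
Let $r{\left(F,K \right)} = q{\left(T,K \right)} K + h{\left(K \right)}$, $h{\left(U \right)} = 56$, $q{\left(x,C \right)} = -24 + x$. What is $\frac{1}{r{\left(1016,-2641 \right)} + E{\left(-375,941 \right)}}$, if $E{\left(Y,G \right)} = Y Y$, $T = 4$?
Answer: $\frac{1}{193501} \approx 5.1679 \cdot 10^{-6}$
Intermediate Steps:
$r{\left(F,K \right)} = 56 - 20 K$ ($r{\left(F,K \right)} = \left(-24 + 4\right) K + 56 = - 20 K + 56 = 56 - 20 K$)
$E{\left(Y,G \right)} = Y^{2}$
$\frac{1}{r{\left(1016,-2641 \right)} + E{\left(-375,941 \right)}} = \frac{1}{\left(56 - -52820\right) + \left(-375\right)^{2}} = \frac{1}{\left(56 + 52820\right) + 140625} = \frac{1}{52876 + 140625} = \frac{1}{193501}$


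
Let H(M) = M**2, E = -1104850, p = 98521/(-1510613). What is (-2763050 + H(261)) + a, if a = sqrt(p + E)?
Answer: -2694929 + I*sqrt(2521214413606483023)/1510613 ≈ -2.6949e+6 + 1051.1*I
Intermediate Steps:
p = -98521/1510613 (p = 98521*(-1/1510613) = -98521/1510613 ≈ -0.065219)
a = I*sqrt(2521214413606483023)/1510613 (a = sqrt(-98521/1510613 - 1104850) = sqrt(-1669000871571/1510613) = I*sqrt(2521214413606483023)/1510613 ≈ 1051.1*I)
(-2763050 + H(261)) + a = (-2763050 + 261**2) + I*sqrt(2521214413606483023)/1510613 = (-2763050 + 68121) + I*sqrt(2521214413606483023)/1510613 = -2694929 + I*sqrt(2521214413606483023)/1510613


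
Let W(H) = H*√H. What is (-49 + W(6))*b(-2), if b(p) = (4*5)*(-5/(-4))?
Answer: -1225 + 150*√6 ≈ -857.58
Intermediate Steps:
W(H) = H^(3/2)
b(p) = 25 (b(p) = 20*(-5*(-¼)) = 20*(5/4) = 25)
(-49 + W(6))*b(-2) = (-49 + 6^(3/2))*25 = (-49 + 6*√6)*25 = -1225 + 150*√6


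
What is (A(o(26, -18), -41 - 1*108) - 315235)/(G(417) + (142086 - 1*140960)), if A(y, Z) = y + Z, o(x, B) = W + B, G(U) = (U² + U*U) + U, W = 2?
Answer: -315400/349321 ≈ -0.90289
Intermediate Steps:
G(U) = U + 2*U² (G(U) = (U² + U²) + U = 2*U² + U = U + 2*U²)
o(x, B) = 2 + B
A(y, Z) = Z + y
(A(o(26, -18), -41 - 1*108) - 315235)/(G(417) + (142086 - 1*140960)) = (((-41 - 1*108) + (2 - 18)) - 315235)/(417*(1 + 2*417) + (142086 - 1*140960)) = (((-41 - 108) - 16) - 315235)/(417*(1 + 834) + (142086 - 140960)) = ((-149 - 16) - 315235)/(417*835 + 1126) = (-165 - 315235)/(348195 + 1126) = -315400/349321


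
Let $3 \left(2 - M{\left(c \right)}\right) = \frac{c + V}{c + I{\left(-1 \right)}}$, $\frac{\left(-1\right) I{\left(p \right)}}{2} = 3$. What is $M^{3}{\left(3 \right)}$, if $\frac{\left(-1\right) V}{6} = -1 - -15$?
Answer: $-343$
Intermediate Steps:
$V = -84$ ($V = - 6 \left(-1 - -15\right) = - 6 \left(-1 + 15\right) = \left(-6\right) 14 = -84$)
$I{\left(p \right)} = -6$ ($I{\left(p \right)} = \left(-2\right) 3 = -6$)
$M{\left(c \right)} = 2 - \frac{-84 + c}{3 \left(-6 + c\right)}$ ($M{\left(c \right)} = 2 - \frac{\left(c - 84\right) \frac{1}{c - 6}}{3} = 2 - \frac{\left(-84 + c\right) \frac{1}{-6 + c}}{3} = 2 - \frac{\frac{1}{-6 + c} \left(-84 + c\right)}{3} = 2 - \frac{-84 + c}{3 \left(-6 + c\right)}$)
$M^{3}{\left(3 \right)} = \left(\frac{48 + 5 \cdot 3}{3 \left(-6 + 3\right)}\right)^{3} = \left(\frac{48 + 15}{3 \left(-3\right)}\right)^{3} = \left(\frac{1}{3} \left(- \frac{1}{3}\right) 63\right)^{3} = \left(-7\right)^{3} = -343$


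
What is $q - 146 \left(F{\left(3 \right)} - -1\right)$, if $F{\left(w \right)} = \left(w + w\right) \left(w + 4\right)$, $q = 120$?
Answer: $-6158$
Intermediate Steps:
$F{\left(w \right)} = 2 w \left(4 + w\right)$
$q - 146 \left(F{\left(3 \right)} - -1\right) = 120 - 146 \left(2 \cdot 3 \left(4 + 3\right) - -1\right) = 120 - 146 \left(2 \cdot 3 \cdot 7 + 1\right) = 120 - 146 \left(42 + 1\right) = 120 - 6278 = -6158$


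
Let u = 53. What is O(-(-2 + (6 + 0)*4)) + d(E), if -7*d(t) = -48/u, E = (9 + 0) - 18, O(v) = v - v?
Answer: 48/371 ≈ 0.12938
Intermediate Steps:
O(v) = 0
E = -9 (E = 9 - 18 = -9)
d(t) = 48/371 (d(t) = -(-48)/(7*53) = -⅐*(-48/53) = 48/371)
O(-(-2 + (6 + 0)*4)) + d(E) = 0 + 48/371 = 48/371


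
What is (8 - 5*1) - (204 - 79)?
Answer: -122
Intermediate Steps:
(8 - 5*1) - (204 - 79) = (8 - 5) - 1*125 = 3 - 125 = -122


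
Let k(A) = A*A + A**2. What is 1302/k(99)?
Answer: 217/3267 ≈ 0.066422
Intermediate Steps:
k(A) = 2*A**2 (k(A) = A**2 + A**2 = 2*A**2)
1302/k(99) = 1302/((2*99**2)) = 1302/((2*9801)) = 1302/19602 = 1302*(1/19602) = 217/3267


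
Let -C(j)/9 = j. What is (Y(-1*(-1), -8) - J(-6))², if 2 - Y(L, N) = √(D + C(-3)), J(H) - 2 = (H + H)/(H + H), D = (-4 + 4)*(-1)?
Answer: 28 + 6*√3 ≈ 38.392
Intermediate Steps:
C(j) = -9*j
D = 0 (D = 0*(-1) = 0)
J(H) = 3 (J(H) = 2 + (H + H)/(H + H) = 2 + (2*H)/((2*H)) = 2 + (2*H)*(1/(2*H)) = 2 + 1 = 3)
Y(L, N) = 2 - 3*√3 (Y(L, N) = 2 - √(0 - 9*(-3)) = 2 - √(0 + 27) = 2 - √27 = 2 - 3*√3)
(Y(-1*(-1), -8) - J(-6))² = ((2 - 3*√3) - 1*3)² = ((2 - 3*√3) - 3)² = (-1 - 3*√3)²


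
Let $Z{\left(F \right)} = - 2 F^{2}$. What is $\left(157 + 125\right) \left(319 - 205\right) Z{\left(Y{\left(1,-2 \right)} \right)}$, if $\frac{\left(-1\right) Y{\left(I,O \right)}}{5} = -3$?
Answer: $-14466600$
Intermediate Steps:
$Y{\left(I,O \right)} = 15$ ($Y{\left(I,O \right)} = \left(-5\right) \left(-3\right) = 15$)
$\left(157 + 125\right) \left(319 - 205\right) Z{\left(Y{\left(1,-2 \right)} \right)} = \left(157 + 125\right) \left(319 - 205\right) \left(- 2 \cdot 15^{2}\right) = 282 \cdot 114 \left(\left(-2\right) 225\right) = 32148 \left(-450\right) = -14466600$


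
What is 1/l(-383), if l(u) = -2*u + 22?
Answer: 1/788 ≈ 0.0012690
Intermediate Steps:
l(u) = 22 - 2*u
1/l(-383) = 1/(22 - 2*(-383)) = 1/(22 + 766) = 1/788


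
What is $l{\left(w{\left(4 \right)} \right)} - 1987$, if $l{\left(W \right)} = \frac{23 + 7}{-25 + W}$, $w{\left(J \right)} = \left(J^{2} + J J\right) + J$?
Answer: $- \frac{21827}{11} \approx -1984.3$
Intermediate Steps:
$w{\left(J \right)} = J + 2 J^{2}$ ($w{\left(J \right)} = \left(J^{2} + J^{2}\right) + J = 2 J^{2} + J = J + 2 J^{2}$)
$l{\left(W \right)} = \frac{30}{-25 + W}$
$l{\left(w{\left(4 \right)} \right)} - 1987 = \frac{30}{-25 + 4 \left(1 + 2 \cdot 4\right)} - 1987 = \frac{30}{-25 + 4 \left(1 + 8\right)} - 1987 = \frac{30}{-25 + 4 \cdot 9} - 1987 = \frac{30}{-25 + 36} - 1987 = \frac{30}{11} - 1987 = - \frac{21827}{11}$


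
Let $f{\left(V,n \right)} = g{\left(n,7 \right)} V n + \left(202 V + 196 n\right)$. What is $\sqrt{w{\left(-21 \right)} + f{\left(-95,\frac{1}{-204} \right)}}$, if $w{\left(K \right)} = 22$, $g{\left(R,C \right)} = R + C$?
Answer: $\frac{i \sqrt{797599907}}{204} \approx 138.44 i$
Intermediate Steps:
$g{\left(R,C \right)} = C + R$
$f{\left(V,n \right)} = 196 n + 202 V + V n \left(7 + n\right)$ ($f{\left(V,n \right)} = \left(7 + n\right) V n + \left(202 V + 196 n\right) = V \left(7 + n\right) n + \left(196 n + 202 V\right) = V n \left(7 + n\right) + \left(196 n + 202 V\right) = 196 n + 202 V + V n \left(7 + n\right)$)
$\sqrt{w{\left(-21 \right)} + f{\left(-95,\frac{1}{-204} \right)}} = \sqrt{22 + \left(\frac{196}{-204} + 202 \left(-95\right) - \frac{95 \left(7 + \frac{1}{-204}\right)}{-204}\right)} = \sqrt{22 - \left(\frac{978739}{51} - \frac{95 \left(7 - \frac{1}{204}\right)}{204}\right)} = \sqrt{22 - \left(\frac{978739}{51} - \frac{135565}{41616}\right)} = \sqrt{22 - \frac{798515459}{41616}} = \sqrt{- \frac{797599907}{41616}} = \frac{i \sqrt{797599907}}{204}$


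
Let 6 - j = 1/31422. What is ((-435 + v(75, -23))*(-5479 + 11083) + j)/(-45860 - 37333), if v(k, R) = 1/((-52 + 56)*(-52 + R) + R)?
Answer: 24741484401815/844351214058 ≈ 29.302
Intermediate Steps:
j = 188531/31422 (j = 6 - 1/31422 = 188531/31422 ≈ 6.0000)
v(k, R) = 1/(-208 + 5*R) (v(k, R) = 1/(4*(-52 + R) + R) = 1/((-208 + 4*R) + R) = 1/(-208 + 5*R))
((-435 + v(75, -23))*(-5479 + 11083) + j)/(-45860 - 37333) = ((-435 + 1/(-208 + 5*(-23)))*(-5479 + 11083) + 188531/31422)/(-45860 - 37333) = ((-435 + 1/(-208 - 115))*5604 + 188531/31422)/(-83193) = ((-435 + 1/(-323))*5604 + 188531/31422)*(-1/83193) = ((-435 - 1/323)*5604 + 188531/31422)*(-1/83193) = (-140506/323*5604 + 188531/31422)*(-1/83193) = (-787395624/323 + 188531/31422)*(-1/83193) = -24741484401815/10149306*(-1/83193) = 24741484401815/844351214058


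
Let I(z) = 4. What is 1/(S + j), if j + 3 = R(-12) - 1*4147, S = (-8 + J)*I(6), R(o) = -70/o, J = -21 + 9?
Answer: -6/25345 ≈ -0.00023673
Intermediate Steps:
J = -12
S = -80 (S = (-8 - 12)*4 = -20*4 = -80)
j = -24865/6 (j = -3 + (-70/(-12) - 1*4147) = -3 + (-70*(-1/12) - 4147) = -3 + (35/6 - 4147) = -3 - 24847/6 = -24865/6 ≈ -4144.2)
1/(S + j) = 1/(-80 - 24865/6) = 1/(-25345/6) = -6/25345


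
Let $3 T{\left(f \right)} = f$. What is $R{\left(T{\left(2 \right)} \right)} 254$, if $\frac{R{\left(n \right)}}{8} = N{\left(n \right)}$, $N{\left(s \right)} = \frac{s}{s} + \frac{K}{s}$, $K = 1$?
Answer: $5080$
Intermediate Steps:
$T{\left(f \right)} = \frac{f}{3}$
$N{\left(s \right)} = 1 + \frac{1}{s}$ ($N{\left(s \right)} = \frac{s}{s} + 1 \frac{1}{s} = 1 + \frac{1}{s}$)
$R{\left(n \right)} = \frac{8 \left(1 + n\right)}{n}$ ($R{\left(n \right)} = 8 \frac{1 + n}{n} = \frac{8 \left(1 + n\right)}{n}$)
$R{\left(T{\left(2 \right)} \right)} 254 = \left(8 + \frac{8}{\frac{1}{3} \cdot 2}\right) 254 = \left(8 + \frac{8}{\frac{2}{3}}\right) 254 = \left(8 + 8 \cdot \frac{3}{2}\right) 254 = \left(8 + 12\right) 254 = 20 \cdot 254 = 5080$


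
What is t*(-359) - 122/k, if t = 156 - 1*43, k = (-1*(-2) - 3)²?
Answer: -40689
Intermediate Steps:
k = 1 (k = (2 - 3)² = (-1)² = 1)
t = 113 (t = 156 - 43 = 113)
t*(-359) - 122/k = 113*(-359) - 122/1 = -40567 - 122*1 = -40567 - 122 = -40689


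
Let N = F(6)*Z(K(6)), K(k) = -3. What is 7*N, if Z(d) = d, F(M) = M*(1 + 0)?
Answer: -126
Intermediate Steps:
F(M) = M (F(M) = M*1 = M)
N = -18 (N = 6*(-3) = -18)
7*N = 7*(-18) = -126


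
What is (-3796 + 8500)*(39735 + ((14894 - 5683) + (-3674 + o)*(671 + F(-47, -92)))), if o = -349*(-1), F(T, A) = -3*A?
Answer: -14581595616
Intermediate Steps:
o = 349
(-3796 + 8500)*(39735 + ((14894 - 5683) + (-3674 + o)*(671 + F(-47, -92)))) = (-3796 + 8500)*(39735 + ((14894 - 5683) + (-3674 + 349)*(671 - 3*(-92)))) = 4704*(39735 + (9211 - 3325*(671 + 276))) = 4704*(39735 + (9211 - 3325*947)) = 4704*(39735 + (9211 - 3148775)) = 4704*(39735 - 3139564) = 4704*(-3099829) = -14581595616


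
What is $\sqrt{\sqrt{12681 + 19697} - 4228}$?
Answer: $\sqrt{-4228 + \sqrt{32378}} \approx 63.624 i$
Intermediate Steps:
$\sqrt{\sqrt{12681 + 19697} - 4228} = \sqrt{\sqrt{32378} - 4228} = \sqrt{-4228 + \sqrt{32378}}$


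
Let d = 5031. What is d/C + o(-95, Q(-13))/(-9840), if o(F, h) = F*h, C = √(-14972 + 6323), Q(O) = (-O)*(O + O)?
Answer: -3211/984 - 1677*I/31 ≈ -3.2632 - 54.097*I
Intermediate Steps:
Q(O) = -2*O² (Q(O) = (-O)*(2*O) = -2*O²)
C = 93*I (C = √(-8649) = 93*I ≈ 93.0*I)
d/C + o(-95, Q(-13))/(-9840) = 5031/((93*I)) - (-190)*(-13)²/(-9840) = 5031*(-I/93) - (-190)*169*(-1/9840) = -1677*I/31 - 95*(-338)*(-1/9840) = -1677*I/31 + 32110*(-1/9840) = -1677*I/31 - 3211/984 = -3211/984 - 1677*I/31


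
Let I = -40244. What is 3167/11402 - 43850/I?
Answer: 78428806/57357761 ≈ 1.3674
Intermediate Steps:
3167/11402 - 43850/I = 3167/11402 - 43850/(-40244) = 3167*(1/11402) - 43850*(-1/40244) = 3167/11402 + 21925/20122 = 78428806/57357761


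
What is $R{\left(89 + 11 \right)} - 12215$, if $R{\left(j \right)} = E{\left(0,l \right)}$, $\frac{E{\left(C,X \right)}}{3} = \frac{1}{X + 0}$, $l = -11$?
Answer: $- \frac{134368}{11} \approx -12215.0$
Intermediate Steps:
$E{\left(C,X \right)} = \frac{3}{X}$ ($E{\left(C,X \right)} = \frac{3}{X + 0} = \frac{3}{X}$)
$R{\left(j \right)} = - \frac{3}{11}$ ($R{\left(j \right)} = \frac{3}{-11} = 3 \left(- \frac{1}{11}\right) = - \frac{3}{11}$)
$R{\left(89 + 11 \right)} - 12215 = - \frac{3}{11} - 12215 = - \frac{134368}{11}$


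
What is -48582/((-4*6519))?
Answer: 8097/4346 ≈ 1.8631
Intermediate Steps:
-48582/((-4*6519)) = -48582/(-26076) = -48582*(-1/26076) = 8097/4346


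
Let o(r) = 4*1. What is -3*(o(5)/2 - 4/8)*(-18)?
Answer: 81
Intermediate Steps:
o(r) = 4
-3*(o(5)/2 - 4/8)*(-18) = -3*(4/2 - 4/8)*(-18) = -3*(4*(½) - 4*⅛)*(-18) = -3*(2 - ½)*(-18) = -3*3/2*(-18) = -9/2*(-18) = 81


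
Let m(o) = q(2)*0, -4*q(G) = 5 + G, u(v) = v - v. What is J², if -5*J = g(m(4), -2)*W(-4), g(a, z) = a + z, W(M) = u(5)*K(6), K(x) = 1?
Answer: 0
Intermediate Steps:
u(v) = 0
W(M) = 0 (W(M) = 0*1 = 0)
q(G) = -5/4 - G/4 (q(G) = -(5 + G)/4 = -5/4 - G/4)
m(o) = 0 (m(o) = (-5/4 - ¼*2)*0 = (-5/4 - ½)*0 = -7/4*0 = 0)
J = 0 (J = -(0 - 2)*0/5 = -(-2)*0/5 = -⅕*0 = 0)
J² = 0² = 0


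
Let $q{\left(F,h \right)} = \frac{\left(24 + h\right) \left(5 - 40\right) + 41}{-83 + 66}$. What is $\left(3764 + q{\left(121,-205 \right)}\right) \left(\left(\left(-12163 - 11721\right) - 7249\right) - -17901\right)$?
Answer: $- \frac{762321984}{17} \approx -4.4842 \cdot 10^{7}$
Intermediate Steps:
$q{\left(F,h \right)} = 47 + \frac{35 h}{17}$ ($q{\left(F,h \right)} = \frac{\left(24 + h\right) \left(-35\right) + 41}{-17} = \left(\left(-840 - 35 h\right) + 41\right) \left(- \frac{1}{17}\right) = \left(-799 - 35 h\right) \left(- \frac{1}{17}\right) = 47 + \frac{35 h}{17}$)
$\left(3764 + q{\left(121,-205 \right)}\right) \left(\left(\left(-12163 - 11721\right) - 7249\right) - -17901\right) = \left(3764 + \left(47 + \frac{35}{17} \left(-205\right)\right)\right) \left(\left(\left(-12163 - 11721\right) - 7249\right) - -17901\right) = \left(3764 + \left(47 - \frac{7175}{17}\right)\right) \left(\left(-23884 - 7249\right) + 17901\right) = \left(3764 - \frac{6376}{17}\right) \left(-31133 + 17901\right) = \frac{57612}{17} \left(-13232\right) = - \frac{762321984}{17}$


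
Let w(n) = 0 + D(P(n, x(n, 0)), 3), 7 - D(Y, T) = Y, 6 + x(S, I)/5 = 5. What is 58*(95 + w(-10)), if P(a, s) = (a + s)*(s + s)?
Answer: -2784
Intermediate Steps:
x(S, I) = -5 (x(S, I) = -30 + 5*5 = -30 + 25 = -5)
P(a, s) = 2*s*(a + s) (P(a, s) = (a + s)*(2*s) = 2*s*(a + s))
D(Y, T) = 7 - Y
w(n) = -43 + 10*n (w(n) = 0 + (7 - 2*(-5)*(n - 5)) = 0 + (7 - 2*(-5)*(-5 + n)) = 0 + (7 - (50 - 10*n)) = 0 + (7 + (-50 + 10*n)) = 0 + (-43 + 10*n) = -43 + 10*n)
58*(95 + w(-10)) = 58*(95 + (-43 + 10*(-10))) = 58*(95 + (-43 - 100)) = 58*(95 - 143) = 58*(-48) = -2784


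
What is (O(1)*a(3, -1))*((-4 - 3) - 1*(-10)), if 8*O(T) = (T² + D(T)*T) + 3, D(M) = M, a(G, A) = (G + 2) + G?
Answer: 15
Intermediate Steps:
a(G, A) = 2 + 2*G (a(G, A) = (2 + G) + G = 2 + 2*G)
O(T) = 3/8 + T²/4 (O(T) = ((T² + T*T) + 3)/8 = ((T² + T²) + 3)/8 = (2*T² + 3)/8 = (3 + 2*T²)/8 = 3/8 + T²/4)
(O(1)*a(3, -1))*((-4 - 3) - 1*(-10)) = ((3/8 + (¼)*1²)*(2 + 2*3))*((-4 - 3) - 1*(-10)) = ((3/8 + (¼)*1)*(2 + 6))*(-7 + 10) = ((3/8 + ¼)*8)*3 = ((5/8)*8)*3 = 5*3 = 15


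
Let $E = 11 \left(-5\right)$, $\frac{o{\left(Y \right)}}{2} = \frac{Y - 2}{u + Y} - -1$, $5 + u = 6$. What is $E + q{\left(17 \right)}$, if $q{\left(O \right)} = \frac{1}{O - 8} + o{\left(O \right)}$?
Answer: $- \frac{461}{9} \approx -51.222$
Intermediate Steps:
$u = 1$ ($u = -5 + 6 = 1$)
$o{\left(Y \right)} = 2 + \frac{2 \left(-2 + Y\right)}{1 + Y}$ ($o{\left(Y \right)} = 2 \left(\frac{Y - 2}{1 + Y} - -1\right) = 2 \left(\frac{-2 + Y}{1 + Y} + 1\right) = 2 \left(1 + \frac{-2 + Y}{1 + Y}\right) = 2 + \frac{2 \left(-2 + Y\right)}{1 + Y}$)
$q{\left(O \right)} = \frac{1}{-8 + O} + \frac{2 \left(-1 + 2 O\right)}{1 + O}$ ($q{\left(O \right)} = \frac{1}{O - 8} + \frac{2 \left(-1 + 2 O\right)}{1 + O} = \frac{1}{-8 + O} + \frac{2 \left(-1 + 2 O\right)}{1 + O}$)
$E = -55$
$E + q{\left(17 \right)} = -55 + \frac{17 - 561 + 4 \cdot 17^{2}}{-8 + 17^{2} - 119} = -55 + \frac{17 - 561 + 4 \cdot 289}{-8 + 289 - 119} = -55 + \frac{17 - 561 + 1156}{162} = -55 + \frac{1}{162} \cdot 612 = -55 + \frac{34}{9} = - \frac{461}{9}$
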